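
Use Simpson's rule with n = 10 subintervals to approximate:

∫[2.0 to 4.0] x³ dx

f(x) = x³
a = 2.0, b = 4.0, n = 10
h = (b - a)/n = 0.200000

Simpson's rule: (h/3)[f(x₀) + 4f(x₁) + 2f(x₂) + ... + f(xₙ)]

x_0 = 2.0000, f(x_0) = 8.000000, coefficient = 1
x_1 = 2.2000, f(x_1) = 10.648000, coefficient = 4
x_2 = 2.4000, f(x_2) = 13.824000, coefficient = 2
x_3 = 2.6000, f(x_3) = 17.576000, coefficient = 4
x_4 = 2.8000, f(x_4) = 21.952000, coefficient = 2
x_5 = 3.0000, f(x_5) = 27.000000, coefficient = 4
x_6 = 3.2000, f(x_6) = 32.768000, coefficient = 2
x_7 = 3.4000, f(x_7) = 39.304000, coefficient = 4
x_8 = 3.6000, f(x_8) = 46.656000, coefficient = 2
x_9 = 3.8000, f(x_9) = 54.872000, coefficient = 4
x_10 = 4.0000, f(x_10) = 64.000000, coefficient = 1

I ≈ (0.200000/3) × 900.000000 = 60.000000
Exact value: 60.000000
Error: 0.000000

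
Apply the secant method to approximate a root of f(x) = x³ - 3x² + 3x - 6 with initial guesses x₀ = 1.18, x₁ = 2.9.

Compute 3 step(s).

f(x) = x³ - 3x² + 3x - 6
x₀ = 1.18, x₁ = 2.9

Secant formula: x_{n+1} = x_n - f(x_n)(x_n - x_{n-1})/(f(x_n) - f(x_{n-1}))

Iteration 1:
  f(1.180000) = -4.994168
  f(2.900000) = 1.859000
  x_2 = 2.900000 - 1.859000×(2.900000 - 1.180000)/(1.859000 - (-4.994168))
       = 2.433430
Iteration 2:
  f(2.900000) = 1.859000
  f(2.433430) = -2.054698
  x_3 = 2.433430 - (-2.054698)×(2.433430 - 2.900000)/(-2.054698 - 1.859000)
       = 2.678380
Iteration 3:
  f(2.433430) = -2.054698
  f(2.678380) = -0.272070
  x_4 = 2.678380 - (-0.272070)×(2.678380 - 2.433430)/(-0.272070 - (-2.054698))
       = 2.715765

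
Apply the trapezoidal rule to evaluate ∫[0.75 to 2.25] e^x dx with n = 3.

f(x) = e^x
a = 0.75, b = 2.25, n = 3
h = (b - a)/n = 0.500000

Trapezoidal rule: (h/2)[f(x₀) + 2f(x₁) + 2f(x₂) + ... + f(xₙ)]

x_0 = 0.7500, f(x_0) = 2.117000, coefficient = 1
x_1 = 1.2500, f(x_1) = 3.490343, coefficient = 2
x_2 = 1.7500, f(x_2) = 5.754603, coefficient = 2
x_3 = 2.2500, f(x_3) = 9.487736, coefficient = 1

I ≈ (0.500000/2) × 30.094627 = 7.523657
Exact value: 7.370736
Error: 0.152921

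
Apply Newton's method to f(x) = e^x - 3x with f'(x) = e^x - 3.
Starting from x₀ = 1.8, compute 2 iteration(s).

f(x) = e^x - 3x
f'(x) = e^x - 3
x₀ = 1.8

Newton-Raphson formula: x_{n+1} = x_n - f(x_n)/f'(x_n)

Iteration 1:
  f(1.800000) = 0.649647
  f'(1.800000) = 3.049647
  x_1 = 1.800000 - 0.649647/3.049647 = 1.586976
Iteration 2:
  f(1.586976) = 0.128015
  f'(1.586976) = 1.888943
  x_2 = 1.586976 - 0.128015/1.888943 = 1.519206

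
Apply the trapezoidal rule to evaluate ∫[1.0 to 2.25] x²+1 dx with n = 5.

f(x) = x²+1
a = 1.0, b = 2.25, n = 5
h = (b - a)/n = 0.250000

Trapezoidal rule: (h/2)[f(x₀) + 2f(x₁) + 2f(x₂) + ... + f(xₙ)]

x_0 = 1.0000, f(x_0) = 2.000000, coefficient = 1
x_1 = 1.2500, f(x_1) = 2.562500, coefficient = 2
x_2 = 1.5000, f(x_2) = 3.250000, coefficient = 2
x_3 = 1.7500, f(x_3) = 4.062500, coefficient = 2
x_4 = 2.0000, f(x_4) = 5.000000, coefficient = 2
x_5 = 2.2500, f(x_5) = 6.062500, coefficient = 1

I ≈ (0.250000/2) × 37.812500 = 4.726562
Exact value: 4.713542
Error: 0.013021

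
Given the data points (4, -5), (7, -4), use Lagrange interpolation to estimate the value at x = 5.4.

Lagrange interpolation formula:
P(x) = Σ yᵢ × Lᵢ(x)
where Lᵢ(x) = Π_{j≠i} (x - xⱼ)/(xᵢ - xⱼ)

L_0(5.4) = (5.4 - 7)/(4 - 7) = 0.533333
L_1(5.4) = (5.4 - 4)/(7 - 4) = 0.466667

P(5.4) = (-5)×L_0(5.4) + (-4)×L_1(5.4)
P(5.4) = -4.533333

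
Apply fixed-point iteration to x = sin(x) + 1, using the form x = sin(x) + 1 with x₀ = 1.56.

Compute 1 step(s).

Equation: x = sin(x) + 1
Fixed-point form: x = sin(x) + 1
x₀ = 1.56

x_1 = g(1.560000) = 1.999942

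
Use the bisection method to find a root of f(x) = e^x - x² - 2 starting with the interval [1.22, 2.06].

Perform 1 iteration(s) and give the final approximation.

f(x) = e^x - x² - 2
Initial interval: [1.22, 2.06]

Iteration 1:
  c_1 = (1.220000 + 2.060000)/2 = 1.640000
  f(c_1) = f(1.640000) = 0.465570
  f(a) × f(c) < 0, new interval: [1.220000, 1.640000]

After 1 iteration(s), the approximation is c_1 = 1.640000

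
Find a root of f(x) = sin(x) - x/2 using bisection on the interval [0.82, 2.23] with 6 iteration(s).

f(x) = sin(x) - x/2
Initial interval: [0.82, 2.23]

Iteration 1:
  c_1 = (0.820000 + 2.230000)/2 = 1.525000
  f(c_1) = f(1.525000) = 0.236452
  f(a) × f(c) ≥ 0, new interval: [1.525000, 2.230000]
Iteration 2:
  c_2 = (1.525000 + 2.230000)/2 = 1.877500
  f(c_2) = f(1.877500) = 0.014584
  f(a) × f(c) ≥ 0, new interval: [1.877500, 2.230000]
Iteration 3:
  c_3 = (1.877500 + 2.230000)/2 = 2.053750
  f(c_3) = f(2.053750) = -0.141248
  f(a) × f(c) < 0, new interval: [1.877500, 2.053750]
Iteration 4:
  c_4 = (1.877500 + 2.053750)/2 = 1.965625
  f(c_4) = f(1.965625) = -0.059750
  f(a) × f(c) < 0, new interval: [1.877500, 1.965625]
Iteration 5:
  c_5 = (1.877500 + 1.965625)/2 = 1.921562
  f(c_5) = f(1.921562) = -0.021672
  f(a) × f(c) < 0, new interval: [1.877500, 1.921562]
Iteration 6:
  c_6 = (1.877500 + 1.921562)/2 = 1.899531
  f(c_6) = f(1.899531) = -0.003314
  f(a) × f(c) < 0, new interval: [1.877500, 1.899531]

After 6 iteration(s), the approximation is c_6 = 1.899531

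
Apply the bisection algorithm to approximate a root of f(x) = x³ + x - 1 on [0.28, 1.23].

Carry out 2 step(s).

f(x) = x³ + x - 1
Initial interval: [0.28, 1.23]

Iteration 1:
  c_1 = (0.280000 + 1.230000)/2 = 0.755000
  f(c_1) = f(0.755000) = 0.185369
  f(a) × f(c) < 0, new interval: [0.280000, 0.755000]
Iteration 2:
  c_2 = (0.280000 + 0.755000)/2 = 0.517500
  f(c_2) = f(0.517500) = -0.343910
  f(a) × f(c) ≥ 0, new interval: [0.517500, 0.755000]

After 2 iteration(s), the approximation is c_2 = 0.517500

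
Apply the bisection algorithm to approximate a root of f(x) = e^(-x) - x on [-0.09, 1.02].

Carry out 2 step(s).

f(x) = e^(-x) - x
Initial interval: [-0.09, 1.02]

Iteration 1:
  c_1 = (-0.090000 + 1.020000)/2 = 0.465000
  f(c_1) = f(0.465000) = 0.163135
  f(a) × f(c) ≥ 0, new interval: [0.465000, 1.020000]
Iteration 2:
  c_2 = (0.465000 + 1.020000)/2 = 0.742500
  f(c_2) = f(0.742500) = -0.266577
  f(a) × f(c) < 0, new interval: [0.465000, 0.742500]

After 2 iteration(s), the approximation is c_2 = 0.742500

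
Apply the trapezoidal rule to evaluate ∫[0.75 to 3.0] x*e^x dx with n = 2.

f(x) = x*e^x
a = 0.75, b = 3.0, n = 2
h = (b - a)/n = 1.125000

Trapezoidal rule: (h/2)[f(x₀) + 2f(x₁) + 2f(x₂) + ... + f(xₙ)]

x_0 = 0.7500, f(x_0) = 1.587750, coefficient = 1
x_1 = 1.8750, f(x_1) = 12.226536, coefficient = 2
x_2 = 3.0000, f(x_2) = 60.256611, coefficient = 1

I ≈ (1.125000/2) × 86.297432 = 48.542306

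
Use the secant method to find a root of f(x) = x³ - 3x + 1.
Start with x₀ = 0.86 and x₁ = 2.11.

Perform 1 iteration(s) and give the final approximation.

f(x) = x³ - 3x + 1
x₀ = 0.86, x₁ = 2.11

Secant formula: x_{n+1} = x_n - f(x_n)(x_n - x_{n-1})/(f(x_n) - f(x_{n-1}))

Iteration 1:
  f(0.860000) = -0.943944
  f(2.110000) = 4.063931
  x_2 = 2.110000 - 4.063931×(2.110000 - 0.860000)/(4.063931 - (-0.943944))
       = 1.095615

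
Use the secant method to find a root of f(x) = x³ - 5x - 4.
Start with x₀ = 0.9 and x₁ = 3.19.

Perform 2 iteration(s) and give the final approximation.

f(x) = x³ - 5x - 4
x₀ = 0.9, x₁ = 3.19

Secant formula: x_{n+1} = x_n - f(x_n)(x_n - x_{n-1})/(f(x_n) - f(x_{n-1}))

Iteration 1:
  f(0.900000) = -7.771000
  f(3.190000) = 12.511759
  x_2 = 3.190000 - 12.511759×(3.190000 - 0.900000)/(12.511759 - (-7.771000))
       = 1.777375
Iteration 2:
  f(3.190000) = 12.511759
  f(1.777375) = -7.272036
  x_3 = 1.777375 - (-7.272036)×(1.777375 - 3.190000)/(-7.272036 - 12.511759)
       = 2.296621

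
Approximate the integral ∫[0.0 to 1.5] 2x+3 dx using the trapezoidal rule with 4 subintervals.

f(x) = 2x+3
a = 0.0, b = 1.5, n = 4
h = (b - a)/n = 0.375000

Trapezoidal rule: (h/2)[f(x₀) + 2f(x₁) + 2f(x₂) + ... + f(xₙ)]

x_0 = 0.0000, f(x_0) = 3.000000, coefficient = 1
x_1 = 0.3750, f(x_1) = 3.750000, coefficient = 2
x_2 = 0.7500, f(x_2) = 4.500000, coefficient = 2
x_3 = 1.1250, f(x_3) = 5.250000, coefficient = 2
x_4 = 1.5000, f(x_4) = 6.000000, coefficient = 1

I ≈ (0.375000/2) × 36.000000 = 6.750000
Exact value: 6.750000
Error: 0.000000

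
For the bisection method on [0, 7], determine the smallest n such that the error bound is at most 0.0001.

We need (b-a)/2^n ≤ 0.0001
(7 - 0)/2^n ≤ 0.0001
7/2^n ≤ 0.0001
2^n ≥ 70000
n ≥ log₂(70000) = 16.10
n ≥ 17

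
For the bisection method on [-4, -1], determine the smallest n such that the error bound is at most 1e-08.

We need (b-a)/2^n ≤ 1e-08
(-1 - (-4))/2^n ≤ 1e-08
3/2^n ≤ 1e-08
2^n ≥ 300000000
n ≥ log₂(300000000) = 28.16
n ≥ 29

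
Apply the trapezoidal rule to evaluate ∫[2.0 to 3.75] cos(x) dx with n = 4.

f(x) = cos(x)
a = 2.0, b = 3.75, n = 4
h = (b - a)/n = 0.437500

Trapezoidal rule: (h/2)[f(x₀) + 2f(x₁) + 2f(x₂) + ... + f(xₙ)]

x_0 = 2.0000, f(x_0) = -0.416147, coefficient = 1
x_1 = 2.4375, f(x_1) = -0.762199, coefficient = 2
x_2 = 2.8750, f(x_2) = -0.964674, coefficient = 2
x_3 = 3.3125, f(x_3) = -0.985431, coefficient = 2
x_4 = 3.7500, f(x_4) = -0.820559, coefficient = 1

I ≈ (0.437500/2) × -6.661315 = -1.457163
Exact value: -1.480859
Error: 0.023696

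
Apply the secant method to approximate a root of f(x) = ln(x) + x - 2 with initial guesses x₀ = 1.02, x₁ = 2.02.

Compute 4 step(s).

f(x) = ln(x) + x - 2
x₀ = 1.02, x₁ = 2.02

Secant formula: x_{n+1} = x_n - f(x_n)(x_n - x_{n-1})/(f(x_n) - f(x_{n-1}))

Iteration 1:
  f(1.020000) = -0.960197
  f(2.020000) = 0.723098
  x_2 = 2.020000 - 0.723098×(2.020000 - 1.020000)/(0.723098 - (-0.960197))
       = 1.590427
Iteration 2:
  f(2.020000) = 0.723098
  f(1.590427) = 0.054430
  x_3 = 1.590427 - 0.054430×(1.590427 - 2.020000)/(0.054430 - 0.723098)
       = 1.555460
Iteration 3:
  f(1.590427) = 0.054430
  f(1.555460) = -0.002769
  x_4 = 1.555460 - (-0.002769)×(1.555460 - 1.590427)/(-0.002769 - 0.054430)
       = 1.557153
Iteration 4:
  f(1.555460) = -0.002769
  f(1.557153) = 0.000011
  x_5 = 1.557153 - 0.000011×(1.557153 - 1.555460)/(0.000011 - (-0.002769))
       = 1.557146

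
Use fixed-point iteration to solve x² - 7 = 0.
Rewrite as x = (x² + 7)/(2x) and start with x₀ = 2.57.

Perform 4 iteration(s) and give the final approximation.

Equation: x² - 7 = 0
Fixed-point form: x = (x² + 7)/(2x)
x₀ = 2.57

x_1 = g(2.570000) = 2.646868
x_2 = g(2.646868) = 2.645752
x_3 = g(2.645752) = 2.645751
x_4 = g(2.645751) = 2.645751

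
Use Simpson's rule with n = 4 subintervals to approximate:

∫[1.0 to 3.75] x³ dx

f(x) = x³
a = 1.0, b = 3.75, n = 4
h = (b - a)/n = 0.687500

Simpson's rule: (h/3)[f(x₀) + 4f(x₁) + 2f(x₂) + ... + f(xₙ)]

x_0 = 1.0000, f(x_0) = 1.000000, coefficient = 1
x_1 = 1.6875, f(x_1) = 4.805420, coefficient = 4
x_2 = 2.3750, f(x_2) = 13.396484, coefficient = 2
x_3 = 3.0625, f(x_3) = 28.722900, coefficient = 4
x_4 = 3.7500, f(x_4) = 52.734375, coefficient = 1

I ≈ (0.687500/3) × 214.640625 = 49.188477
Exact value: 49.188477
Error: 0.000000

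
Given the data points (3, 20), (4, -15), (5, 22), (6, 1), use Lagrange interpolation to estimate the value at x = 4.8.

Lagrange interpolation formula:
P(x) = Σ yᵢ × Lᵢ(x)
where Lᵢ(x) = Π_{j≠i} (x - xⱼ)/(xᵢ - xⱼ)

L_0(4.8) = (4.8 - 4)/(3 - 4) × (4.8 - 5)/(3 - 5) × (4.8 - 6)/(3 - 6) = -0.032000
L_1(4.8) = (4.8 - 3)/(4 - 3) × (4.8 - 5)/(4 - 5) × (4.8 - 6)/(4 - 6) = 0.216000
L_2(4.8) = (4.8 - 3)/(5 - 3) × (4.8 - 4)/(5 - 4) × (4.8 - 6)/(5 - 6) = 0.864000
L_3(4.8) = (4.8 - 3)/(6 - 3) × (4.8 - 4)/(6 - 4) × (4.8 - 5)/(6 - 5) = -0.048000

P(4.8) = 20×L_0(4.8) + (-15)×L_1(4.8) + 22×L_2(4.8) + 1×L_3(4.8)
P(4.8) = 15.080000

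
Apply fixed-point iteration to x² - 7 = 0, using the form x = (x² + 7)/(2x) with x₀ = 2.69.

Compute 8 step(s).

Equation: x² - 7 = 0
Fixed-point form: x = (x² + 7)/(2x)
x₀ = 2.69

x_1 = g(2.690000) = 2.646115
x_2 = g(2.646115) = 2.645751
x_3 = g(2.645751) = 2.645751
x_4 = g(2.645751) = 2.645751
x_5 = g(2.645751) = 2.645751
x_6 = g(2.645751) = 2.645751
x_7 = g(2.645751) = 2.645751
x_8 = g(2.645751) = 2.645751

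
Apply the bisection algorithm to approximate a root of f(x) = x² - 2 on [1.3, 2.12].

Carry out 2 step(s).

f(x) = x² - 2
Initial interval: [1.3, 2.12]

Iteration 1:
  c_1 = (1.300000 + 2.120000)/2 = 1.710000
  f(c_1) = f(1.710000) = 0.924100
  f(a) × f(c) < 0, new interval: [1.300000, 1.710000]
Iteration 2:
  c_2 = (1.300000 + 1.710000)/2 = 1.505000
  f(c_2) = f(1.505000) = 0.265025
  f(a) × f(c) < 0, new interval: [1.300000, 1.505000]

After 2 iteration(s), the approximation is c_2 = 1.505000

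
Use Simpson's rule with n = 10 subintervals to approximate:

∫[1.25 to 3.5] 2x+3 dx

f(x) = 2x+3
a = 1.25, b = 3.5, n = 10
h = (b - a)/n = 0.225000

Simpson's rule: (h/3)[f(x₀) + 4f(x₁) + 2f(x₂) + ... + f(xₙ)]

x_0 = 1.2500, f(x_0) = 5.500000, coefficient = 1
x_1 = 1.4750, f(x_1) = 5.950000, coefficient = 4
x_2 = 1.7000, f(x_2) = 6.400000, coefficient = 2
x_3 = 1.9250, f(x_3) = 6.850000, coefficient = 4
x_4 = 2.1500, f(x_4) = 7.300000, coefficient = 2
x_5 = 2.3750, f(x_5) = 7.750000, coefficient = 4
x_6 = 2.6000, f(x_6) = 8.200000, coefficient = 2
x_7 = 2.8250, f(x_7) = 8.650000, coefficient = 4
x_8 = 3.0500, f(x_8) = 9.100000, coefficient = 2
x_9 = 3.2750, f(x_9) = 9.550000, coefficient = 4
x_10 = 3.5000, f(x_10) = 10.000000, coefficient = 1

I ≈ (0.225000/3) × 232.500000 = 17.437500
Exact value: 17.437500
Error: 0.000000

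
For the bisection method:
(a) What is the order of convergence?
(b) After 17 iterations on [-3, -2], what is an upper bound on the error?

(a) Bisection has linear (order 1) convergence; the error is halved each step.

(b) Error bound = (b-a)/2^n = (-2 - (-3))/2^{17}
    = 1/2^{17}

(a) 1 (linear); (b) error ≤ 7.63e-06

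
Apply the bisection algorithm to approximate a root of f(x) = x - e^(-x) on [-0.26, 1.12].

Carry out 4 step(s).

f(x) = x - e^(-x)
Initial interval: [-0.26, 1.12]

Iteration 1:
  c_1 = (-0.260000 + 1.120000)/2 = 0.430000
  f(c_1) = f(0.430000) = -0.220509
  f(a) × f(c) ≥ 0, new interval: [0.430000, 1.120000]
Iteration 2:
  c_2 = (0.430000 + 1.120000)/2 = 0.775000
  f(c_2) = f(0.775000) = 0.314296
  f(a) × f(c) < 0, new interval: [0.430000, 0.775000]
Iteration 3:
  c_3 = (0.430000 + 0.775000)/2 = 0.602500
  f(c_3) = f(0.602500) = 0.055059
  f(a) × f(c) < 0, new interval: [0.430000, 0.602500]
Iteration 4:
  c_4 = (0.430000 + 0.602500)/2 = 0.516250
  f(c_4) = f(0.516250) = -0.080504
  f(a) × f(c) ≥ 0, new interval: [0.516250, 0.602500]

After 4 iteration(s), the approximation is c_4 = 0.516250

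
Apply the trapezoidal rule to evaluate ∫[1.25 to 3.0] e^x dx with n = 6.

f(x) = e^x
a = 1.25, b = 3.0, n = 6
h = (b - a)/n = 0.291667

Trapezoidal rule: (h/2)[f(x₀) + 2f(x₁) + 2f(x₂) + ... + f(xₙ)]

x_0 = 1.2500, f(x_0) = 3.490343, coefficient = 1
x_1 = 1.5417, f(x_1) = 4.672371, coefficient = 2
x_2 = 1.8333, f(x_2) = 6.254701, coefficient = 2
x_3 = 2.1250, f(x_3) = 8.372897, coefficient = 2
x_4 = 2.4167, f(x_4) = 11.208436, coefficient = 2
x_5 = 2.7083, f(x_5) = 15.004248, coefficient = 2
x_6 = 3.0000, f(x_6) = 20.085537, coefficient = 1

I ≈ (0.291667/2) × 114.601185 = 16.712673
Exact value: 16.595194
Error: 0.117479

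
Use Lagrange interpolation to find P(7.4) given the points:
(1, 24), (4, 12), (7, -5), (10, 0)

Lagrange interpolation formula:
P(x) = Σ yᵢ × Lᵢ(x)
where Lᵢ(x) = Π_{j≠i} (x - xⱼ)/(xᵢ - xⱼ)

L_0(7.4) = (7.4 - 4)/(1 - 4) × (7.4 - 7)/(1 - 7) × (7.4 - 10)/(1 - 10) = 0.021827
L_1(7.4) = (7.4 - 1)/(4 - 1) × (7.4 - 7)/(4 - 7) × (7.4 - 10)/(4 - 10) = -0.123259
L_2(7.4) = (7.4 - 1)/(7 - 1) × (7.4 - 4)/(7 - 4) × (7.4 - 10)/(7 - 10) = 1.047704
L_3(7.4) = (7.4 - 1)/(10 - 1) × (7.4 - 4)/(10 - 4) × (7.4 - 7)/(10 - 7) = 0.053728

P(7.4) = 24×L_0(7.4) + 12×L_1(7.4) + (-5)×L_2(7.4) + 0×L_3(7.4)
P(7.4) = -6.193778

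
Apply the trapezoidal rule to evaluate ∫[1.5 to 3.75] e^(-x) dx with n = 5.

f(x) = e^(-x)
a = 1.5, b = 3.75, n = 5
h = (b - a)/n = 0.450000

Trapezoidal rule: (h/2)[f(x₀) + 2f(x₁) + 2f(x₂) + ... + f(xₙ)]

x_0 = 1.5000, f(x_0) = 0.223130, coefficient = 1
x_1 = 1.9500, f(x_1) = 0.142274, coefficient = 2
x_2 = 2.4000, f(x_2) = 0.090718, coefficient = 2
x_3 = 2.8500, f(x_3) = 0.057844, coefficient = 2
x_4 = 3.3000, f(x_4) = 0.036883, coefficient = 2
x_5 = 3.7500, f(x_5) = 0.023518, coefficient = 1

I ≈ (0.450000/2) × 0.902087 = 0.202970
Exact value: 0.199612
Error: 0.003357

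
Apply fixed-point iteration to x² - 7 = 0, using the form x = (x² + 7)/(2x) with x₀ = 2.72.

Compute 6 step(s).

Equation: x² - 7 = 0
Fixed-point form: x = (x² + 7)/(2x)
x₀ = 2.72

x_1 = g(2.720000) = 2.646765
x_2 = g(2.646765) = 2.645752
x_3 = g(2.645752) = 2.645751
x_4 = g(2.645751) = 2.645751
x_5 = g(2.645751) = 2.645751
x_6 = g(2.645751) = 2.645751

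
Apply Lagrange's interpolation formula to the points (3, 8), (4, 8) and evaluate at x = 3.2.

Lagrange interpolation formula:
P(x) = Σ yᵢ × Lᵢ(x)
where Lᵢ(x) = Π_{j≠i} (x - xⱼ)/(xᵢ - xⱼ)

L_0(3.2) = (3.2 - 4)/(3 - 4) = 0.800000
L_1(3.2) = (3.2 - 3)/(4 - 3) = 0.200000

P(3.2) = 8×L_0(3.2) + 8×L_1(3.2)
P(3.2) = 8.000000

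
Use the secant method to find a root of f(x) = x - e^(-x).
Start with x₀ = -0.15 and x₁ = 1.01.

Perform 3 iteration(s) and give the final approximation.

f(x) = x - e^(-x)
x₀ = -0.15, x₁ = 1.01

Secant formula: x_{n+1} = x_n - f(x_n)(x_n - x_{n-1})/(f(x_n) - f(x_{n-1}))

Iteration 1:
  f(-0.150000) = -1.311834
  f(1.010000) = 0.645781
  x_2 = 1.010000 - 0.645781×(1.010000 - (-0.150000))/(0.645781 - (-1.311834))
       = 0.627337
Iteration 2:
  f(1.010000) = 0.645781
  f(0.627337) = 0.093326
  x_3 = 0.627337 - 0.093326×(0.627337 - 1.010000)/(0.093326 - 0.645781)
       = 0.562695
Iteration 3:
  f(0.627337) = 0.093326
  f(0.562695) = -0.006977
  x_4 = 0.562695 - (-0.006977)×(0.562695 - 0.627337)/(-0.006977 - 0.093326)
       = 0.567191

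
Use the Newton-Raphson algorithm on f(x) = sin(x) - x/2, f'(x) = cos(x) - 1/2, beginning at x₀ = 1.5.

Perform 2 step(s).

f(x) = sin(x) - x/2
f'(x) = cos(x) - 1/2
x₀ = 1.5

Newton-Raphson formula: x_{n+1} = x_n - f(x_n)/f'(x_n)

Iteration 1:
  f(1.500000) = 0.247495
  f'(1.500000) = -0.429263
  x_1 = 1.500000 - 0.247495/(-0.429263) = 2.076558
Iteration 2:
  f(2.076558) = -0.163473
  f'(2.076558) = -0.984474
  x_2 = 2.076558 - (-0.163473)/(-0.984474) = 1.910507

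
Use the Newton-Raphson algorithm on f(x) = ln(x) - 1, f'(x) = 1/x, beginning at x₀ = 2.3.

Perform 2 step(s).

f(x) = ln(x) - 1
f'(x) = 1/x
x₀ = 2.3

Newton-Raphson formula: x_{n+1} = x_n - f(x_n)/f'(x_n)

Iteration 1:
  f(2.300000) = -0.167091
  f'(2.300000) = 0.434783
  x_1 = 2.300000 - (-0.167091)/0.434783 = 2.684309
Iteration 2:
  f(2.684309) = -0.012577
  f'(2.684309) = 0.372535
  x_2 = 2.684309 - (-0.012577)/0.372535 = 2.718069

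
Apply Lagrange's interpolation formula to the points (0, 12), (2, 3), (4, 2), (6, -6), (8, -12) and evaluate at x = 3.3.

Lagrange interpolation formula:
P(x) = Σ yᵢ × Lᵢ(x)
where Lᵢ(x) = Π_{j≠i} (x - xⱼ)/(xᵢ - xⱼ)

L_0(3.3) = (3.3 - 2)/(0 - 2) × (3.3 - 4)/(0 - 4) × (3.3 - 6)/(0 - 6) × (3.3 - 8)/(0 - 8) = -0.030073
L_1(3.3) = (3.3 - 0)/(2 - 0) × (3.3 - 4)/(2 - 4) × (3.3 - 6)/(2 - 6) × (3.3 - 8)/(2 - 8) = 0.305353
L_2(3.3) = (3.3 - 0)/(4 - 0) × (3.3 - 2)/(4 - 2) × (3.3 - 6)/(4 - 6) × (3.3 - 8)/(4 - 8) = 0.850627
L_3(3.3) = (3.3 - 0)/(6 - 0) × (3.3 - 2)/(6 - 2) × (3.3 - 4)/(6 - 4) × (3.3 - 8)/(6 - 8) = -0.147022
L_4(3.3) = (3.3 - 0)/(8 - 0) × (3.3 - 2)/(8 - 2) × (3.3 - 4)/(8 - 4) × (3.3 - 6)/(8 - 6) = 0.021115

P(3.3) = 12×L_0(3.3) + 3×L_1(3.3) + 2×L_2(3.3) + (-6)×L_3(3.3) + (-12)×L_4(3.3)
P(3.3) = 2.885194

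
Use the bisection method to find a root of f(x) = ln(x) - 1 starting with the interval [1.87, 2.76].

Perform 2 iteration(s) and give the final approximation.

f(x) = ln(x) - 1
Initial interval: [1.87, 2.76]

Iteration 1:
  c_1 = (1.870000 + 2.760000)/2 = 2.315000
  f(c_1) = f(2.315000) = -0.160590
  f(a) × f(c) ≥ 0, new interval: [2.315000, 2.760000]
Iteration 2:
  c_2 = (2.315000 + 2.760000)/2 = 2.537500
  f(c_2) = f(2.537500) = -0.068821
  f(a) × f(c) ≥ 0, new interval: [2.537500, 2.760000]

After 2 iteration(s), the approximation is c_2 = 2.537500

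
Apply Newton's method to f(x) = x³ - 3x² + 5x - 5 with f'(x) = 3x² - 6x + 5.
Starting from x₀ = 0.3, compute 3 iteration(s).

f(x) = x³ - 3x² + 5x - 5
f'(x) = 3x² - 6x + 5
x₀ = 0.3

Newton-Raphson formula: x_{n+1} = x_n - f(x_n)/f'(x_n)

Iteration 1:
  f(0.300000) = -3.743000
  f'(0.300000) = 3.470000
  x_1 = 0.300000 - (-3.743000)/3.470000 = 1.378674
Iteration 2:
  f(1.378674) = -1.188352
  f'(1.378674) = 2.430183
  x_2 = 1.378674 - (-1.188352)/2.430183 = 1.867671
Iteration 3:
  f(1.867671) = 0.388571
  f'(1.867671) = 4.258560
  x_3 = 1.867671 - 0.388571/4.258560 = 1.776426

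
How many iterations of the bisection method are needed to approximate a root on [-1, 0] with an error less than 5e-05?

We need (b-a)/2^n ≤ 5e-05
(0 - (-1))/2^n ≤ 5e-05
1/2^n ≤ 5e-05
2^n ≥ 20000
n ≥ log₂(20000) = 14.29
n ≥ 15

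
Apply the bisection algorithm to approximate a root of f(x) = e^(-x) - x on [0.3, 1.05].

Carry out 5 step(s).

f(x) = e^(-x) - x
Initial interval: [0.3, 1.05]

Iteration 1:
  c_1 = (0.300000 + 1.050000)/2 = 0.675000
  f(c_1) = f(0.675000) = -0.165844
  f(a) × f(c) < 0, new interval: [0.300000, 0.675000]
Iteration 2:
  c_2 = (0.300000 + 0.675000)/2 = 0.487500
  f(c_2) = f(0.487500) = 0.126660
  f(a) × f(c) ≥ 0, new interval: [0.487500, 0.675000]
Iteration 3:
  c_3 = (0.487500 + 0.675000)/2 = 0.581250
  f(c_3) = f(0.581250) = -0.022051
  f(a) × f(c) < 0, new interval: [0.487500, 0.581250]
Iteration 4:
  c_4 = (0.487500 + 0.581250)/2 = 0.534375
  f(c_4) = f(0.534375) = 0.051660
  f(a) × f(c) ≥ 0, new interval: [0.534375, 0.581250]
Iteration 5:
  c_5 = (0.534375 + 0.581250)/2 = 0.557813
  f(c_5) = f(0.557813) = 0.014647
  f(a) × f(c) ≥ 0, new interval: [0.557813, 0.581250]

After 5 iteration(s), the approximation is c_5 = 0.557813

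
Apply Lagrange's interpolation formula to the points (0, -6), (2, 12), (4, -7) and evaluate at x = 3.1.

Lagrange interpolation formula:
P(x) = Σ yᵢ × Lᵢ(x)
where Lᵢ(x) = Π_{j≠i} (x - xⱼ)/(xᵢ - xⱼ)

L_0(3.1) = (3.1 - 2)/(0 - 2) × (3.1 - 4)/(0 - 4) = -0.123750
L_1(3.1) = (3.1 - 0)/(2 - 0) × (3.1 - 4)/(2 - 4) = 0.697500
L_2(3.1) = (3.1 - 0)/(4 - 0) × (3.1 - 2)/(4 - 2) = 0.426250

P(3.1) = (-6)×L_0(3.1) + 12×L_1(3.1) + (-7)×L_2(3.1)
P(3.1) = 6.128750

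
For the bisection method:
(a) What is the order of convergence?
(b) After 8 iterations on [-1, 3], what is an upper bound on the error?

(a) Bisection has linear (order 1) convergence; the error is halved each step.

(b) Error bound = (b-a)/2^n = (3 - (-1))/2^{8}
    = 4/2^{8}

(a) 1 (linear); (b) error ≤ 1.56e-02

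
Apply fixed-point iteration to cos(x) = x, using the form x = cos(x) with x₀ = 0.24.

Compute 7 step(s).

Equation: cos(x) = x
Fixed-point form: x = cos(x)
x₀ = 0.24

x_1 = g(0.240000) = 0.971338
x_2 = g(0.971338) = 0.564195
x_3 = g(0.564195) = 0.845019
x_4 = g(0.845019) = 0.663717
x_5 = g(0.663717) = 0.787708
x_6 = g(0.787708) = 0.705472
x_7 = g(0.705472) = 0.761306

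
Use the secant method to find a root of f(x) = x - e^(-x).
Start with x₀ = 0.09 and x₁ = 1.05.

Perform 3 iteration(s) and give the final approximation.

f(x) = x - e^(-x)
x₀ = 0.09, x₁ = 1.05

Secant formula: x_{n+1} = x_n - f(x_n)(x_n - x_{n-1})/(f(x_n) - f(x_{n-1}))

Iteration 1:
  f(0.090000) = -0.823931
  f(1.050000) = 0.700062
  x_2 = 1.050000 - 0.700062×(1.050000 - 0.090000)/(0.700062 - (-0.823931))
       = 0.609014
Iteration 2:
  f(1.050000) = 0.700062
  f(0.609014) = 0.065127
  x_3 = 0.609014 - 0.065127×(0.609014 - 1.050000)/(0.065127 - 0.700062)
       = 0.563781
Iteration 3:
  f(0.609014) = 0.065127
  f(0.563781) = -0.005273
  x_4 = 0.563781 - (-0.005273)×(0.563781 - 0.609014)/(-0.005273 - 0.065127)
       = 0.567169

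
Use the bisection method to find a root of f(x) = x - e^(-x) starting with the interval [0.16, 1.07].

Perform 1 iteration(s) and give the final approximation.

f(x) = x - e^(-x)
Initial interval: [0.16, 1.07]

Iteration 1:
  c_1 = (0.160000 + 1.070000)/2 = 0.615000
  f(c_1) = f(0.615000) = 0.074359
  f(a) × f(c) < 0, new interval: [0.160000, 0.615000]

After 1 iteration(s), the approximation is c_1 = 0.615000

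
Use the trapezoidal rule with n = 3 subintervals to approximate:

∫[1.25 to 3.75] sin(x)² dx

f(x) = sin(x)²
a = 1.25, b = 3.75, n = 3
h = (b - a)/n = 0.833333

Trapezoidal rule: (h/2)[f(x₀) + 2f(x₁) + 2f(x₂) + ... + f(xₙ)]

x_0 = 1.2500, f(x_0) = 0.900572, coefficient = 1
x_1 = 2.0833, f(x_1) = 0.759518, coefficient = 2
x_2 = 2.9167, f(x_2) = 0.049744, coefficient = 2
x_3 = 3.7500, f(x_3) = 0.326682, coefficient = 1

I ≈ (0.833333/2) × 2.845778 = 1.185741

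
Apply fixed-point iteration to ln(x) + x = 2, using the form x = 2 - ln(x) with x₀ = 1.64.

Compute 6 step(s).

Equation: ln(x) + x = 2
Fixed-point form: x = 2 - ln(x)
x₀ = 1.64

x_1 = g(1.640000) = 1.505304
x_2 = g(1.505304) = 1.591005
x_3 = g(1.591005) = 1.535634
x_4 = g(1.535634) = 1.571057
x_5 = g(1.571057) = 1.548252
x_6 = g(1.548252) = 1.562874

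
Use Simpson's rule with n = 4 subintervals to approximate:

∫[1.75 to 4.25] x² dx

f(x) = x²
a = 1.75, b = 4.25, n = 4
h = (b - a)/n = 0.625000

Simpson's rule: (h/3)[f(x₀) + 4f(x₁) + 2f(x₂) + ... + f(xₙ)]

x_0 = 1.7500, f(x_0) = 3.062500, coefficient = 1
x_1 = 2.3750, f(x_1) = 5.640625, coefficient = 4
x_2 = 3.0000, f(x_2) = 9.000000, coefficient = 2
x_3 = 3.6250, f(x_3) = 13.140625, coefficient = 4
x_4 = 4.2500, f(x_4) = 18.062500, coefficient = 1

I ≈ (0.625000/3) × 114.250000 = 23.802083
Exact value: 23.802083
Error: 0.000000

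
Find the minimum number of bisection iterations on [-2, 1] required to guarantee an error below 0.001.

We need (b-a)/2^n ≤ 0.001
(1 - (-2))/2^n ≤ 0.001
3/2^n ≤ 0.001
2^n ≥ 3000
n ≥ log₂(3000) = 11.55
n ≥ 12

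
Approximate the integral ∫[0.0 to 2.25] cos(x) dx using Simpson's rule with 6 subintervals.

f(x) = cos(x)
a = 0.0, b = 2.25, n = 6
h = (b - a)/n = 0.375000

Simpson's rule: (h/3)[f(x₀) + 4f(x₁) + 2f(x₂) + ... + f(xₙ)]

x_0 = 0.0000, f(x_0) = 1.000000, coefficient = 1
x_1 = 0.3750, f(x_1) = 0.930508, coefficient = 4
x_2 = 0.7500, f(x_2) = 0.731689, coefficient = 2
x_3 = 1.1250, f(x_3) = 0.431177, coefficient = 4
x_4 = 1.5000, f(x_4) = 0.070737, coefficient = 2
x_5 = 1.8750, f(x_5) = -0.299534, coefficient = 4
x_6 = 2.2500, f(x_6) = -0.628174, coefficient = 1

I ≈ (0.375000/3) × 6.225281 = 0.778160
Exact value: 0.778073
Error: 0.000087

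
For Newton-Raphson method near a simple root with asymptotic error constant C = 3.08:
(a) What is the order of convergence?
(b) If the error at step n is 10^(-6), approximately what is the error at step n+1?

(a) Newton-Raphson has quadratic (order 2) convergence near simple roots.
    This means |e_{n+1}| ≈ C|e_n|².

(b) With |e_n| = 10^(-6) and C = 3.08:
    |e_{n+1}| ≈ 3.08 × (10^(-6))² = 3.08 × 10^(-12)

(a) 2 (quadratic); (b) |e_{n+1}| ≈ 3.080e-12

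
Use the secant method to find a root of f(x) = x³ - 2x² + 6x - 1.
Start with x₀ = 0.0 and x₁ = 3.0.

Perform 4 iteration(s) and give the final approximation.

f(x) = x³ - 2x² + 6x - 1
x₀ = 0.0, x₁ = 3.0

Secant formula: x_{n+1} = x_n - f(x_n)(x_n - x_{n-1})/(f(x_n) - f(x_{n-1}))

Iteration 1:
  f(0.000000) = -1.000000
  f(3.000000) = 26.000000
  x_2 = 3.000000 - 26.000000×(3.000000 - 0.000000)/(26.000000 - (-1.000000))
       = 0.111111
Iteration 2:
  f(3.000000) = 26.000000
  f(0.111111) = -0.356653
  x_3 = 0.111111 - (-0.356653)×(0.111111 - 3.000000)/(-0.356653 - 26.000000)
       = 0.150203
Iteration 3:
  f(0.111111) = -0.356653
  f(0.150203) = -0.140515
  x_4 = 0.150203 - (-0.140515)×(0.150203 - 0.111111)/(-0.140515 - (-0.356653))
       = 0.175617
Iteration 4:
  f(0.150203) = -0.140515
  f(0.175617) = -0.002562
  x_5 = 0.175617 - (-0.002562)×(0.175617 - 0.150203)/(-0.002562 - (-0.140515))
       = 0.176089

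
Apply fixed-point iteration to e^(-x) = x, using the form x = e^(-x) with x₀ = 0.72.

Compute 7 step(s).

Equation: e^(-x) = x
Fixed-point form: x = e^(-x)
x₀ = 0.72

x_1 = g(0.720000) = 0.486752
x_2 = g(0.486752) = 0.614619
x_3 = g(0.614619) = 0.540847
x_4 = g(0.540847) = 0.582255
x_5 = g(0.582255) = 0.558637
x_6 = g(0.558637) = 0.571988
x_7 = g(0.571988) = 0.564402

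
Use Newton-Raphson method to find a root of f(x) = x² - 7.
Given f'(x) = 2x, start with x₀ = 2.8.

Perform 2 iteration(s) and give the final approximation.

f(x) = x² - 7
f'(x) = 2x
x₀ = 2.8

Newton-Raphson formula: x_{n+1} = x_n - f(x_n)/f'(x_n)

Iteration 1:
  f(2.800000) = 0.840000
  f'(2.800000) = 5.600000
  x_1 = 2.800000 - 0.840000/5.600000 = 2.650000
Iteration 2:
  f(2.650000) = 0.022500
  f'(2.650000) = 5.300000
  x_2 = 2.650000 - 0.022500/5.300000 = 2.645755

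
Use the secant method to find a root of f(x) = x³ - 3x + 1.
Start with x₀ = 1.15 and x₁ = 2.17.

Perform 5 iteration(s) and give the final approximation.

f(x) = x³ - 3x + 1
x₀ = 1.15, x₁ = 2.17

Secant formula: x_{n+1} = x_n - f(x_n)(x_n - x_{n-1})/(f(x_n) - f(x_{n-1}))

Iteration 1:
  f(1.150000) = -0.929125
  f(2.170000) = 4.708313
  x_2 = 2.170000 - 4.708313×(2.170000 - 1.150000)/(4.708313 - (-0.929125))
       = 1.318110
Iteration 2:
  f(2.170000) = 4.708313
  f(1.318110) = -0.664228
  x_3 = 1.318110 - (-0.664228)×(1.318110 - 2.170000)/(-0.664228 - 4.708313)
       = 1.423432
Iteration 3:
  f(1.318110) = -0.664228
  f(1.423432) = -0.386197
  x_4 = 1.423432 - (-0.386197)×(1.423432 - 1.318110)/(-0.386197 - (-0.664228))
       = 1.569729
Iteration 4:
  f(1.423432) = -0.386197
  f(1.569729) = 0.158703
  x_5 = 1.569729 - 0.158703×(1.569729 - 1.423432)/(0.158703 - (-0.386197))
       = 1.527120
Iteration 5:
  f(1.569729) = 0.158703
  f(1.527120) = -0.019971
  x_6 = 1.527120 - (-0.019971)×(1.527120 - 1.569729)/(-0.019971 - 0.158703)
       = 1.531882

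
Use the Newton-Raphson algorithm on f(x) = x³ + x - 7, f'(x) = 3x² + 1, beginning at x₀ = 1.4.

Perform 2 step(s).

f(x) = x³ + x - 7
f'(x) = 3x² + 1
x₀ = 1.4

Newton-Raphson formula: x_{n+1} = x_n - f(x_n)/f'(x_n)

Iteration 1:
  f(1.400000) = -2.856000
  f'(1.400000) = 6.880000
  x_1 = 1.400000 - (-2.856000)/6.880000 = 1.815116
Iteration 2:
  f(1.815116) = 0.795284
  f'(1.815116) = 10.883941
  x_2 = 1.815116 - 0.795284/10.883941 = 1.742047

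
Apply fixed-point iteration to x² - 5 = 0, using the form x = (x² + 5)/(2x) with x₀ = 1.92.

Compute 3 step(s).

Equation: x² - 5 = 0
Fixed-point form: x = (x² + 5)/(2x)
x₀ = 1.92

x_1 = g(1.920000) = 2.262083
x_2 = g(2.262083) = 2.236218
x_3 = g(2.236218) = 2.236068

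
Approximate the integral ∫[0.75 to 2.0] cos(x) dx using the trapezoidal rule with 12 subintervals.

f(x) = cos(x)
a = 0.75, b = 2.0, n = 12
h = (b - a)/n = 0.104167

Trapezoidal rule: (h/2)[f(x₀) + 2f(x₁) + 2f(x₂) + ... + f(xₙ)]

x_0 = 0.7500, f(x_0) = 0.731689, coefficient = 1
x_1 = 0.8542, f(x_1) = 0.656847, coefficient = 2
x_2 = 0.9583, f(x_2) = 0.574885, coefficient = 2
x_3 = 1.0625, f(x_3) = 0.486690, coefficient = 2
x_4 = 1.1667, f(x_4) = 0.393219, coefficient = 2
x_5 = 1.2708, f(x_5) = 0.295485, coefficient = 2
x_6 = 1.3750, f(x_6) = 0.194548, coefficient = 2
x_7 = 1.4792, f(x_7) = 0.091501, coefficient = 2
x_8 = 1.5833, f(x_8) = -0.012537, coefficient = 2
x_9 = 1.6875, f(x_9) = -0.116439, coefficient = 2
x_10 = 1.7917, f(x_10) = -0.219079, coefficient = 2
x_11 = 1.8958, f(x_11) = -0.319344, coefficient = 2
x_12 = 2.0000, f(x_12) = -0.416147, coefficient = 1

I ≈ (0.104167/2) × 4.367093 = 0.227453
Exact value: 0.227659
Error: 0.000206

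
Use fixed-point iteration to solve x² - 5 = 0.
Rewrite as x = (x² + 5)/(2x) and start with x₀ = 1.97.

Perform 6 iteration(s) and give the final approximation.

Equation: x² - 5 = 0
Fixed-point form: x = (x² + 5)/(2x)
x₀ = 1.97

x_1 = g(1.970000) = 2.254036
x_2 = g(2.254036) = 2.236140
x_3 = g(2.236140) = 2.236068
x_4 = g(2.236068) = 2.236068
x_5 = g(2.236068) = 2.236068
x_6 = g(2.236068) = 2.236068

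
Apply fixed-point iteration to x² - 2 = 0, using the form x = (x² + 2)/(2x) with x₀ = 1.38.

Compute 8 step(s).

Equation: x² - 2 = 0
Fixed-point form: x = (x² + 2)/(2x)
x₀ = 1.38

x_1 = g(1.380000) = 1.414638
x_2 = g(1.414638) = 1.414214
x_3 = g(1.414214) = 1.414214
x_4 = g(1.414214) = 1.414214
x_5 = g(1.414214) = 1.414214
x_6 = g(1.414214) = 1.414214
x_7 = g(1.414214) = 1.414214
x_8 = g(1.414214) = 1.414214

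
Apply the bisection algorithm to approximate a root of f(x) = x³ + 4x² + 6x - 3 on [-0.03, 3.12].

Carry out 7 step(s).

f(x) = x³ + 4x² + 6x - 3
Initial interval: [-0.03, 3.12]

Iteration 1:
  c_1 = (-0.030000 + 3.120000)/2 = 1.545000
  f(c_1) = f(1.545000) = 19.506054
  f(a) × f(c) < 0, new interval: [-0.030000, 1.545000]
Iteration 2:
  c_2 = (-0.030000 + 1.545000)/2 = 0.757500
  f(c_2) = f(0.757500) = 4.274883
  f(a) × f(c) < 0, new interval: [-0.030000, 0.757500]
Iteration 3:
  c_3 = (-0.030000 + 0.757500)/2 = 0.363750
  f(c_3) = f(0.363750) = -0.240115
  f(a) × f(c) ≥ 0, new interval: [0.363750, 0.757500]
Iteration 4:
  c_4 = (0.363750 + 0.757500)/2 = 0.560625
  f(c_4) = f(0.560625) = 1.797156
  f(a) × f(c) < 0, new interval: [0.363750, 0.560625]
Iteration 5:
  c_5 = (0.363750 + 0.560625)/2 = 0.462188
  f(c_5) = f(0.462188) = 0.726325
  f(a) × f(c) < 0, new interval: [0.363750, 0.462188]
Iteration 6:
  c_6 = (0.363750 + 0.462188)/2 = 0.412969
  f(c_6) = f(0.412969) = 0.230414
  f(a) × f(c) < 0, new interval: [0.363750, 0.412969]
Iteration 7:
  c_7 = (0.363750 + 0.412969)/2 = 0.388359
  f(c_7) = f(0.388359) = -0.007978
  f(a) × f(c) ≥ 0, new interval: [0.388359, 0.412969]

After 7 iteration(s), the approximation is c_7 = 0.388359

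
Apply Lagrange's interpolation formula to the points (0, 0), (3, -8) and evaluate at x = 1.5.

Lagrange interpolation formula:
P(x) = Σ yᵢ × Lᵢ(x)
where Lᵢ(x) = Π_{j≠i} (x - xⱼ)/(xᵢ - xⱼ)

L_0(1.5) = (1.5 - 3)/(0 - 3) = 0.500000
L_1(1.5) = (1.5 - 0)/(3 - 0) = 0.500000

P(1.5) = 0×L_0(1.5) + (-8)×L_1(1.5)
P(1.5) = -4.000000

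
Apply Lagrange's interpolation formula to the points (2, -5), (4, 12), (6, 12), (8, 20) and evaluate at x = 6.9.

Lagrange interpolation formula:
P(x) = Σ yᵢ × Lᵢ(x)
where Lᵢ(x) = Π_{j≠i} (x - xⱼ)/(xᵢ - xⱼ)

L_0(6.9) = (6.9 - 4)/(2 - 4) × (6.9 - 6)/(2 - 6) × (6.9 - 8)/(2 - 8) = 0.059813
L_1(6.9) = (6.9 - 2)/(4 - 2) × (6.9 - 6)/(4 - 6) × (6.9 - 8)/(4 - 8) = -0.303188
L_2(6.9) = (6.9 - 2)/(6 - 2) × (6.9 - 4)/(6 - 4) × (6.9 - 8)/(6 - 8) = 0.976937
L_3(6.9) = (6.9 - 2)/(8 - 2) × (6.9 - 4)/(8 - 4) × (6.9 - 6)/(8 - 6) = 0.266438

P(6.9) = (-5)×L_0(6.9) + 12×L_1(6.9) + 12×L_2(6.9) + 20×L_3(6.9)
P(6.9) = 13.114688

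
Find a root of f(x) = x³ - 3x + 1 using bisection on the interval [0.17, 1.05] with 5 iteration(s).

f(x) = x³ - 3x + 1
Initial interval: [0.17, 1.05]

Iteration 1:
  c_1 = (0.170000 + 1.050000)/2 = 0.610000
  f(c_1) = f(0.610000) = -0.603019
  f(a) × f(c) < 0, new interval: [0.170000, 0.610000]
Iteration 2:
  c_2 = (0.170000 + 0.610000)/2 = 0.390000
  f(c_2) = f(0.390000) = -0.110681
  f(a) × f(c) < 0, new interval: [0.170000, 0.390000]
Iteration 3:
  c_3 = (0.170000 + 0.390000)/2 = 0.280000
  f(c_3) = f(0.280000) = 0.181952
  f(a) × f(c) ≥ 0, new interval: [0.280000, 0.390000]
Iteration 4:
  c_4 = (0.280000 + 0.390000)/2 = 0.335000
  f(c_4) = f(0.335000) = 0.032595
  f(a) × f(c) ≥ 0, new interval: [0.335000, 0.390000]
Iteration 5:
  c_5 = (0.335000 + 0.390000)/2 = 0.362500
  f(c_5) = f(0.362500) = -0.039865
  f(a) × f(c) < 0, new interval: [0.335000, 0.362500]

After 5 iteration(s), the approximation is c_5 = 0.362500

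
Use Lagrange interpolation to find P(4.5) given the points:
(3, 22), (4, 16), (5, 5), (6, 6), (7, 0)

Lagrange interpolation formula:
P(x) = Σ yᵢ × Lᵢ(x)
where Lᵢ(x) = Π_{j≠i} (x - xⱼ)/(xᵢ - xⱼ)

L_0(4.5) = (4.5 - 4)/(3 - 4) × (4.5 - 5)/(3 - 5) × (4.5 - 6)/(3 - 6) × (4.5 - 7)/(3 - 7) = -0.039062
L_1(4.5) = (4.5 - 3)/(4 - 3) × (4.5 - 5)/(4 - 5) × (4.5 - 6)/(4 - 6) × (4.5 - 7)/(4 - 7) = 0.468750
L_2(4.5) = (4.5 - 3)/(5 - 3) × (4.5 - 4)/(5 - 4) × (4.5 - 6)/(5 - 6) × (4.5 - 7)/(5 - 7) = 0.703125
L_3(4.5) = (4.5 - 3)/(6 - 3) × (4.5 - 4)/(6 - 4) × (4.5 - 5)/(6 - 5) × (4.5 - 7)/(6 - 7) = -0.156250
L_4(4.5) = (4.5 - 3)/(7 - 3) × (4.5 - 4)/(7 - 4) × (4.5 - 5)/(7 - 5) × (4.5 - 6)/(7 - 6) = 0.023438

P(4.5) = 22×L_0(4.5) + 16×L_1(4.5) + 5×L_2(4.5) + 6×L_3(4.5) + 0×L_4(4.5)
P(4.5) = 9.218750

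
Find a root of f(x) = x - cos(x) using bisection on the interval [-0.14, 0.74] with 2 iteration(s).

f(x) = x - cos(x)
Initial interval: [-0.14, 0.74]

Iteration 1:
  c_1 = (-0.140000 + 0.740000)/2 = 0.300000
  f(c_1) = f(0.300000) = -0.655336
  f(a) × f(c) ≥ 0, new interval: [0.300000, 0.740000]
Iteration 2:
  c_2 = (0.300000 + 0.740000)/2 = 0.520000
  f(c_2) = f(0.520000) = -0.347819
  f(a) × f(c) ≥ 0, new interval: [0.520000, 0.740000]

After 2 iteration(s), the approximation is c_2 = 0.520000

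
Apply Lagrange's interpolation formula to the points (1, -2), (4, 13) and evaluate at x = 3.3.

Lagrange interpolation formula:
P(x) = Σ yᵢ × Lᵢ(x)
where Lᵢ(x) = Π_{j≠i} (x - xⱼ)/(xᵢ - xⱼ)

L_0(3.3) = (3.3 - 4)/(1 - 4) = 0.233333
L_1(3.3) = (3.3 - 1)/(4 - 1) = 0.766667

P(3.3) = (-2)×L_0(3.3) + 13×L_1(3.3)
P(3.3) = 9.500000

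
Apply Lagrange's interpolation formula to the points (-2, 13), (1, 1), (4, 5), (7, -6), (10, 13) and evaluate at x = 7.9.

Lagrange interpolation formula:
P(x) = Σ yᵢ × Lᵢ(x)
where Lᵢ(x) = Π_{j≠i} (x - xⱼ)/(xᵢ - xⱼ)

L_0(7.9) = (7.9 - 1)/(-2 - 1) × (7.9 - 4)/(-2 - 4) × (7.9 - 7)/(-2 - 7) × (7.9 - 10)/(-2 - 10) = -0.026163
L_1(7.9) = (7.9 - (-2))/(1 - (-2)) × (7.9 - 4)/(1 - 4) × (7.9 - 7)/(1 - 7) × (7.9 - 10)/(1 - 10) = 0.150150
L_2(7.9) = (7.9 - (-2))/(4 - (-2)) × (7.9 - 1)/(4 - 1) × (7.9 - 7)/(4 - 7) × (7.9 - 10)/(4 - 10) = -0.398475
L_3(7.9) = (7.9 - (-2))/(7 - (-2)) × (7.9 - 1)/(7 - 1) × (7.9 - 4)/(7 - 4) × (7.9 - 10)/(7 - 10) = 1.151150
L_4(7.9) = (7.9 - (-2))/(10 - (-2)) × (7.9 - 1)/(10 - 1) × (7.9 - 4)/(10 - 4) × (7.9 - 7)/(10 - 7) = 0.123338

P(7.9) = 13×L_0(7.9) + 1×L_1(7.9) + 5×L_2(7.9) + (-6)×L_3(7.9) + 13×L_4(7.9)
P(7.9) = -7.485850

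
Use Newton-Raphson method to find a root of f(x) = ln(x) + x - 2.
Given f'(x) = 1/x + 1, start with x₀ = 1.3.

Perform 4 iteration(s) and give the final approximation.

f(x) = ln(x) + x - 2
f'(x) = 1/x + 1
x₀ = 1.3

Newton-Raphson formula: x_{n+1} = x_n - f(x_n)/f'(x_n)

Iteration 1:
  f(1.300000) = -0.437636
  f'(1.300000) = 1.769231
  x_1 = 1.300000 - (-0.437636)/1.769231 = 1.547359
Iteration 2:
  f(1.547359) = -0.016091
  f'(1.547359) = 1.646262
  x_2 = 1.547359 - (-0.016091)/1.646262 = 1.557134
Iteration 3:
  f(1.557134) = -0.000020
  f'(1.557134) = 1.642206
  x_3 = 1.557134 - (-0.000020)/1.642206 = 1.557146
Iteration 4:
  f(1.557146) = 0.000000
  f'(1.557146) = 1.642201
  x_4 = 1.557146 - 0.000000/1.642201 = 1.557146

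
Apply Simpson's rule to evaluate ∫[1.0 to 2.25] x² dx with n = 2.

f(x) = x²
a = 1.0, b = 2.25, n = 2
h = (b - a)/n = 0.625000

Simpson's rule: (h/3)[f(x₀) + 4f(x₁) + 2f(x₂) + ... + f(xₙ)]

x_0 = 1.0000, f(x_0) = 1.000000, coefficient = 1
x_1 = 1.6250, f(x_1) = 2.640625, coefficient = 4
x_2 = 2.2500, f(x_2) = 5.062500, coefficient = 1

I ≈ (0.625000/3) × 16.625000 = 3.463542
Exact value: 3.463542
Error: 0.000000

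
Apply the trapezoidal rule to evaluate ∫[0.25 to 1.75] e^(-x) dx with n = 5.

f(x) = e^(-x)
a = 0.25, b = 1.75, n = 5
h = (b - a)/n = 0.300000

Trapezoidal rule: (h/2)[f(x₀) + 2f(x₁) + 2f(x₂) + ... + f(xₙ)]

x_0 = 0.2500, f(x_0) = 0.778801, coefficient = 1
x_1 = 0.5500, f(x_1) = 0.576950, coefficient = 2
x_2 = 0.8500, f(x_2) = 0.427415, coefficient = 2
x_3 = 1.1500, f(x_3) = 0.316637, coefficient = 2
x_4 = 1.4500, f(x_4) = 0.234570, coefficient = 2
x_5 = 1.7500, f(x_5) = 0.173774, coefficient = 1

I ≈ (0.300000/2) × 4.063718 = 0.609558
Exact value: 0.605027
Error: 0.004531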